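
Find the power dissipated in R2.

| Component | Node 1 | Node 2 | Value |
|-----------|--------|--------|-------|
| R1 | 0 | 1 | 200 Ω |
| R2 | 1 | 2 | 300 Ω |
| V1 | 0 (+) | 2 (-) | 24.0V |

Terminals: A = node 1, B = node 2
Nodal analysis, taking node 2 as the 0 V reference.
Source V1 fixes V_0 = 24 V.
KCL at each unknown node (sum of currents leaving = 0; resistances in Ω):
  Node 1: (V_1 - 24)/200 + (V_1 - 0)/300 = 0
Collecting terms: 0.008333 × V_1 = 0.12  =>  V_1 = 14.4 V
I_R2 = (V_1 - V_2)/R2 = (14.4 - 0)/300 = 0.048 A
P_R2 = I_R2² × R2 = (0.048)² × 300 = 0.6912 W

Final answer: 0.6912 W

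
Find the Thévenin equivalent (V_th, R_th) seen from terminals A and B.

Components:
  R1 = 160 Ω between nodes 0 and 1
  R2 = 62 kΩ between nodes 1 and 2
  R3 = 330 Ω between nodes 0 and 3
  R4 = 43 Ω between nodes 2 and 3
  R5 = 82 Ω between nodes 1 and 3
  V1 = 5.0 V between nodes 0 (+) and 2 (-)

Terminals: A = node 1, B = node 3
Step 1 — V_th is the open-circuit voltage V_A - V_B (nothing connected across the terminals).
Nodal analysis, taking node 2 as the 0 V reference.
Source V1 fixes V_0 = 5 V.
KCL at each unknown node (sum of currents leaving = 0; resistances in Ω):
  Node 1: (V_1 - 5)/160 + (V_1 - 0)/62000 + (V_1 - V_3)/82 = 0
  Node 3: (V_3 - 5)/330 + (V_3 - 0)/43 + (V_3 - V_1)/82 = 0
Collecting terms (coefficients in siemens):
  0.01846·V_1 - 0.0122·V_3 = 0.03125
  0.03848·V_3 - 0.0122·V_1 = 0.01515
Determinant D = (0.01846)(0.03848) - (-0.0122)(-0.0122) = 0.0005617
V_1 = [(0.03125)(0.03848) - (-0.0122)(0.01515)]/D = 2.47 V
V_3 = [(0.01846)(0.01515) - (0.03125)(-0.0122)]/D = 1.176 V
V_th = V_1 - V_3 = 2.47 - 1.176 = 1.293 V
Step 2 — R_th: zero the source — replace V1 by a short circuit (node 2 merges into node 0) — and find the resistance seen between A (node 1) and B (node 3).
Reduce the network between node 1 (A) and node 3 (B) by series/parallel combination:
  Rp1 = R1 ‖ R2 (parallel, both between nodes 0 and 1) = 1/(1/160 + 1/62000) = 159.6 Ω
  Rp2 = R3 ‖ R4 (parallel, both between nodes 0 and 3) = 1/(1/330 + 1/43) = 38.04 Ω
  Rs1 = Rp1 + Rp2 (series, joined only at node 0) = 159.6 + 38.04 = 197.6 Ω
  Rp3 = R5 ‖ Rs1 (parallel, both between nodes 1 and 3) = 1/(1/82 + 1/197.6) = 57.95 Ω
R_th = 57.95 Ω

Final answer: V_th = 1.293 V, R_th = 57.95 Ω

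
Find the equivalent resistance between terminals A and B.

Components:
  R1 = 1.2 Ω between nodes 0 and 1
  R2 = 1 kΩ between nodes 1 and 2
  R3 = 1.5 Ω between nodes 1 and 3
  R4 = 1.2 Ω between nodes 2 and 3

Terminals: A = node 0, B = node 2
Reduce the network between node 0 (A) and node 2 (B) by series/parallel combination:
  Rs1 = R3 + R4 (series, joined only at node 3) = 1.5 + 1.2 = 2.7 Ω
  Rp1 = R2 ‖ Rs1 (parallel, both between nodes 1 and 2) = 1/(1/1000 + 1/2.7) = 2.693 Ω
  Rs2 = R1 + Rp1 (series, joined only at node 1) = 1.2 + 2.693 = 3.893 Ω
R_eq = 3.893 Ω

Final answer: 3.893 Ω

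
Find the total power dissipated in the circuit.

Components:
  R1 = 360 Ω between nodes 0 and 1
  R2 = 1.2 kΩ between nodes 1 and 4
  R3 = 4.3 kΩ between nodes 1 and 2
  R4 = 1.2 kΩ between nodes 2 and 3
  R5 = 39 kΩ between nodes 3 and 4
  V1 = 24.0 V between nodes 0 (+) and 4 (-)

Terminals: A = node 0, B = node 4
Nodal analysis, taking node 4 as the 0 V reference.
Source V1 fixes V_0 = 24 V.
KCL at each unknown node (sum of currents leaving = 0; resistances in Ω):
  Node 1: (V_1 - 24)/360 + (V_1 - 0)/1200 + (V_1 - V_2)/4300 = 0
  Node 2: (V_2 - V_1)/4300 + (V_2 - V_3)/1200 = 0
  Node 3: (V_3 - V_2)/1200 + (V_3 - 0)/39000 = 0
Collecting terms (coefficients in siemens):
  0.003844·V_1 - 0.0002326·V_2 = 0.06667
  0.001066·V_2 - 0.0002326·V_1 - 0.0008333·V_3 = 0
  0.000859·V_3 - 0.0008333·V_2 = 0
Solving these 3 simultaneous equations (Gaussian elimination) gives:
  V_1 = 18.35 V, V_2 = 16.57 V, V_3 = 16.08 V
Power in each resistor, P = (ΔV)²/R:
  P_R1 = (24 - 18.35)²/360 = 0.08876 W
  P_R2 = (18.35 - 0)²/1200 = 0.2805 W
  P_R3 = (18.35 - 16.57)²/4300 = 0.000731 W
  P_R4 = (16.57 - 16.08)²/1200 = 0.000204 W
  P_R5 = (16.08 - 0)²/39000 = 0.00663 W
P_total = P_R1 + P_R2 + P_R3 + P_R4 + P_R5 = 0.3768 W

Final answer: 0.3768 W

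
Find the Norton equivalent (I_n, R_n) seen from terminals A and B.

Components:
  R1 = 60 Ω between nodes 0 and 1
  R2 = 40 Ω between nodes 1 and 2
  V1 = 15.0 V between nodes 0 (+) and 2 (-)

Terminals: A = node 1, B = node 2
Find the Thévenin equivalent first; then I_n = V_th/R_th and R_n = R_th.
Step 1 — V_th is the open-circuit voltage V_A - V_B (nothing connected across the terminals).
Nodal analysis, taking node 2 as the 0 V reference.
Source V1 fixes V_0 = 15 V.
KCL at each unknown node (sum of currents leaving = 0; resistances in Ω):
  Node 1: (V_1 - 15)/60 + (V_1 - 0)/40 = 0
Collecting terms: 0.04167 × V_1 = 0.25  =>  V_1 = 6 V
V_th = V_1 - V_2 = 6 - 0 = 6 V
Step 2 — R_th: zero the source — replace V1 by a short circuit (node 2 merges into node 0) — and find the resistance seen between A (node 1) and B (node 0).
Reduce the network between node 1 (A) and node 0 (B) by series/parallel combination:
  Rp1 = R1 ‖ R2 (parallel, both between nodes 0 and 1) = 1/(1/60 + 1/40) = 24 Ω
R_th = 24 Ω
I_n = V_th/R_th = 6/24 = 0.25 A, and R_n = R_th = 24 Ω

Final answer: I_n = 0.25 A, R_n = 24 Ω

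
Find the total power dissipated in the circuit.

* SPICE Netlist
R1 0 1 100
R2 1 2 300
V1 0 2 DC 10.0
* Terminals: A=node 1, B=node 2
Nodal analysis, taking node 2 as the 0 V reference.
Source V1 fixes V_0 = 10 V.
KCL at each unknown node (sum of currents leaving = 0; resistances in Ω):
  Node 1: (V_1 - 10)/100 + (V_1 - 0)/300 = 0
Collecting terms: 0.01333 × V_1 = 0.1  =>  V_1 = 7.5 V
Power in each resistor, P = (ΔV)²/R:
  P_R1 = (10 - 7.5)²/100 = 0.0625 W
  P_R2 = (7.5 - 0)²/300 = 0.1875 W
P_total = P_R1 + P_R2 = 0.25 W

Final answer: 0.25 W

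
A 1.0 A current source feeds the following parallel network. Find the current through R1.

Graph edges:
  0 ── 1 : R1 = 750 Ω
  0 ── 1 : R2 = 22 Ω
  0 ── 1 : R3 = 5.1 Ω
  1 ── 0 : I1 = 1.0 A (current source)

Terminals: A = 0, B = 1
All resistors sit directly between nodes 0 and 1, so they are in parallel and share one voltage V; the full source current 1 A splits among them.
1/R_par = 1/750 + 1/22 + 1/5.1 = 0.2429 S  =>  R_par = 4.117 Ω
V = I × R_par = 1 × 4.117 = 4.117 V
I_R1 = V/R1 = 4.117/750 = 0.00549 A

Final answer: 0.00549 A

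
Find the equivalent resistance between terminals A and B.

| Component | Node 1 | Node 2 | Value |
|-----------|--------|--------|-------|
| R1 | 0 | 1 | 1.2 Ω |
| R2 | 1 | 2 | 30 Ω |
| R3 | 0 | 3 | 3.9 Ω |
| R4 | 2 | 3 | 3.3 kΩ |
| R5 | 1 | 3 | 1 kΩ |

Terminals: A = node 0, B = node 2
The network is not a plain series/parallel combination. Inject a 1 A test current into terminal A (node 0) and return it from terminal B (node 2); then R_eq = V_A / (1 A).
Nodal analysis, taking node 2 as the 0 V reference.
Current source I_test pushes 1 A into node 0 and draws it out of node 2.
KCL at each unknown node (sum of currents leaving = 0; resistances in Ω):
  Node 0: (V_0 - V_1)/1.2 + (V_0 - V_3)/3.9 - 1 = 0
  Node 1: (V_1 - V_0)/1.2 + (V_1 - 0)/30 + (V_1 - V_3)/1000 = 0
  Node 3: (V_3 - V_0)/3.9 + (V_3 - V_1)/1000 + (V_3 - 0)/3300 = 0
Collecting terms (coefficients in siemens):
  1.09·V_0 - 0.8333·V_1 - 0.2564·V_3 = 1
  0.8677·V_1 - 0.8333·V_0 - 0.001·V_3 = 0
  0.2577·V_3 - 0.2564·V_0 - 0.001·V_1 = 0
Solving these 3 simultaneous equations (Gaussian elimination) gives:
  V_0 = 30.91 V, V_1 = 29.72 V, V_3 = 30.87 V
R_eq = V_0 / 1 A = 30.91 Ω

Final answer: 30.91 Ω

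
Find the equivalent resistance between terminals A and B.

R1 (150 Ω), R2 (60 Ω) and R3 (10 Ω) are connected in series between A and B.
Reduce the network between node 0 (A) and node 3 (B) by series/parallel combination:
  Rs1 = R1 + R2 (series, joined only at node 1) = 150 + 60 = 210 Ω
  Rs2 = R3 + Rs1 (series, joined only at node 2) = 10 + 210 = 220 Ω
R_eq = 220 Ω

Final answer: 220 Ω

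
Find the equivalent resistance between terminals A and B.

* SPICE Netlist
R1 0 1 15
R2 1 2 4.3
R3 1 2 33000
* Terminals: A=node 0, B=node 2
Reduce the network between node 0 (A) and node 2 (B) by series/parallel combination:
  Rp1 = R2 ‖ R3 (parallel, both between nodes 1 and 2) = 1/(1/4.3 + 1/33000) = 4.299 Ω
  Rs1 = R1 + Rp1 (series, joined only at node 1) = 15 + 4.299 = 19.3 Ω
R_eq = 19.3 Ω

Final answer: 19.3 Ω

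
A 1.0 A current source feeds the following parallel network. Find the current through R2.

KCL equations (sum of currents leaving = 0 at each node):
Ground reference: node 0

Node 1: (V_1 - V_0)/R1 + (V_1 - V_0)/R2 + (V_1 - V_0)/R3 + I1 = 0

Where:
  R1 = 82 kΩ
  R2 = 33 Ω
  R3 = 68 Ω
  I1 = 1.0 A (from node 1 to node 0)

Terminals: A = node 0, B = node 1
All resistors sit directly between nodes 0 and 1, so they are in parallel and share one voltage V; the full source current 1 A splits among them.
1/R_par = 1/82000 + 1/33 + 1/68 = 0.04502 S  =>  R_par = 22.21 Ω
V = I × R_par = 1 × 22.21 = 22.21 V
I_R2 = V/R2 = 22.21/33 = 0.6731 A

Final answer: 0.6731 A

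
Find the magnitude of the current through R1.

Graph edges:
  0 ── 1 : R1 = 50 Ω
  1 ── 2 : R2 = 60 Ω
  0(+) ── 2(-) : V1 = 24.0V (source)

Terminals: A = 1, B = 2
Nodal analysis, taking node 2 as the 0 V reference.
Source V1 fixes V_0 = 24 V.
KCL at each unknown node (sum of currents leaving = 0; resistances in Ω):
  Node 1: (V_1 - 24)/50 + (V_1 - 0)/60 = 0
Collecting terms: 0.03667 × V_1 = 0.48  =>  V_1 = 13.09 V
I_R1 = (V_0 - V_1)/R1 = (24 - 13.09)/50 = 0.2182 A
|I_R1| = 0.2182 A

Final answer: |I_R1| = 0.2182 A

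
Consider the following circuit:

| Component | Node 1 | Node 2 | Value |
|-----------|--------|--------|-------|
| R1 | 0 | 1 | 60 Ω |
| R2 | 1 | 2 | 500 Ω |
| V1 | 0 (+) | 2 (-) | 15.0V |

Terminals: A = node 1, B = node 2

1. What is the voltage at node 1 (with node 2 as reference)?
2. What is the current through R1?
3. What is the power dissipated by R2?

Nodal analysis, taking node 2 as the 0 V reference.
Source V1 fixes V_0 = 15 V.
KCL at each unknown node (sum of currents leaving = 0; resistances in Ω):
  Node 1: (V_1 - 15)/60 + (V_1 - 0)/500 = 0
Collecting terms: 0.01867 × V_1 = 0.25  =>  V_1 = 13.39 V
Part 1:
  Read off the nodal solution: V_1 = 13.39 V
Part 2:
  I_R1 = (V_0 - V_1)/R1 = (15 - 13.39)/60 = 0.02679 A
  Magnitude: I_R1 = 0.02679 A
Part 3:
  I_R2 = (V_1 - V_2)/R2 = (13.39 - 0)/500 = 0.02679 A
  P_R2 = I_R2² × R2 = (0.02679)² × 500 = 0.3587 W

Final answers:
1. V_1 = 13.39 V
2. I_R1 = 0.02679 A
3. P_R2 = 0.3587 W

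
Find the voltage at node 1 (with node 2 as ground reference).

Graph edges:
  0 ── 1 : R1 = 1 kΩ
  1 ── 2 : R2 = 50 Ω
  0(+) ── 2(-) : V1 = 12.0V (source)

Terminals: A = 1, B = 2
Nodal analysis, taking node 2 as the 0 V reference.
Source V1 fixes V_0 = 12 V.
KCL at each unknown node (sum of currents leaving = 0; resistances in Ω):
  Node 1: (V_1 - 12)/1000 + (V_1 - 0)/50 = 0
Collecting terms: 0.021 × V_1 = 0.012  =>  V_1 = 0.5714 V
The requested potential is V_1 = 0.5714 V.

Final answer: V_1 = 0.5714 V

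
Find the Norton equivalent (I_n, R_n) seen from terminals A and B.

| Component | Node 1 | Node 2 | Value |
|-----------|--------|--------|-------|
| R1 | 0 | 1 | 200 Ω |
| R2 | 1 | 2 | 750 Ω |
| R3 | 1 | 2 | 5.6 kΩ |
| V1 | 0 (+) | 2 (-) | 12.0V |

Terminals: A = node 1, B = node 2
Find the Thévenin equivalent first; then I_n = V_th/R_th and R_n = R_th.
Step 1 — V_th is the open-circuit voltage V_A - V_B (nothing connected across the terminals).
Nodal analysis, taking node 2 as the 0 V reference.
Source V1 fixes V_0 = 12 V.
KCL at each unknown node (sum of currents leaving = 0; resistances in Ω):
  Node 1: (V_1 - 12)/200 + (V_1 - 0)/750 + (V_1 - 0)/5600 = 0
Collecting terms: 0.006512 × V_1 = 0.06  =>  V_1 = 9.214 V
V_th = V_1 - V_2 = 9.214 - 0 = 9.214 V
Step 2 — R_th: zero the source — replace V1 by a short circuit (node 2 merges into node 0) — and find the resistance seen between A (node 1) and B (node 0).
Reduce the network between node 1 (A) and node 0 (B) by series/parallel combination:
  Rp1 = R1 ‖ R2 ‖ R3 (parallel, all between nodes 0 and 1) = 1/(1/200 + 1/750 + 1/5600) = 153.6 Ω
R_th = 153.6 Ω
I_n = V_th/R_th = 9.214/153.6 = 0.06 A, and R_n = R_th = 153.6 Ω

Final answer: I_n = 0.06 A, R_n = 153.6 Ω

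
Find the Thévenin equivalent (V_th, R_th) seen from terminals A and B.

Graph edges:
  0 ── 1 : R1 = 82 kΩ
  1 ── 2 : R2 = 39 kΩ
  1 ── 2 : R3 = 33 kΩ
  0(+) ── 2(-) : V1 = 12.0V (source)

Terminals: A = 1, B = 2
Step 1 — V_th is the open-circuit voltage V_A - V_B (nothing connected across the terminals).
Nodal analysis, taking node 2 as the 0 V reference.
Source V1 fixes V_0 = 12 V.
KCL at each unknown node (sum of currents leaving = 0; resistances in Ω):
  Node 1: (V_1 - 12)/82000 + (V_1 - 0)/39000 + (V_1 - 0)/33000 = 0
Collecting terms: 0.00006814 × V_1 = 0.0001463  =>  V_1 = 2.148 V
V_th = V_1 - V_2 = 2.148 - 0 = 2.148 V
Step 2 — R_th: zero the source — replace V1 by a short circuit (node 2 merges into node 0) — and find the resistance seen between A (node 1) and B (node 0).
Reduce the network between node 1 (A) and node 0 (B) by series/parallel combination:
  Rp1 = R1 ‖ R2 ‖ R3 (parallel, all between nodes 0 and 1) = 1/(1/82000 + 1/39000 + 1/33000) = 14680 Ω
R_th = 14.68 kΩ

Final answer: V_th = 2.148 V, R_th = 14.68 kΩ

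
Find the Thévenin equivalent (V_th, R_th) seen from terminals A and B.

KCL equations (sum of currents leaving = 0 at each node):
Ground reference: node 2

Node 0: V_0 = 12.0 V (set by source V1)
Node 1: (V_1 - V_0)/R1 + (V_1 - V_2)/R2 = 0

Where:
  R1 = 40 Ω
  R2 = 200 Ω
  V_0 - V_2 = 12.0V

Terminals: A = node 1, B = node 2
Step 1 — V_th is the open-circuit voltage V_A - V_B (nothing connected across the terminals).
Nodal analysis, taking node 2 as the 0 V reference.
Source V1 fixes V_0 = 12 V.
KCL at each unknown node (sum of currents leaving = 0; resistances in Ω):
  Node 1: (V_1 - 12)/40 + (V_1 - 0)/200 = 0
Collecting terms: 0.03 × V_1 = 0.3  =>  V_1 = 10 V
V_th = V_1 - V_2 = 10 - 0 = 10 V
Step 2 — R_th: zero the source — replace V1 by a short circuit (node 2 merges into node 0) — and find the resistance seen between A (node 1) and B (node 0).
Reduce the network between node 1 (A) and node 0 (B) by series/parallel combination:
  Rp1 = R1 ‖ R2 (parallel, both between nodes 0 and 1) = 1/(1/40 + 1/200) = 33.33 Ω
R_th = 33.33 Ω

Final answer: V_th = 10 V, R_th = 33.33 Ω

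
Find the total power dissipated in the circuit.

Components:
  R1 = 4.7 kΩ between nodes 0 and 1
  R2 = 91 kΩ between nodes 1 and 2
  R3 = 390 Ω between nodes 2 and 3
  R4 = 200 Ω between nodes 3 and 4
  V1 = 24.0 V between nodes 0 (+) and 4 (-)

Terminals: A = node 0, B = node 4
Nodal analysis, taking node 4 as the 0 V reference.
Source V1 fixes V_0 = 24 V.
KCL at each unknown node (sum of currents leaving = 0; resistances in Ω):
  Node 1: (V_1 - 24)/4700 + (V_1 - V_2)/91000 = 0
  Node 2: (V_2 - V_1)/91000 + (V_2 - V_3)/390 = 0
  Node 3: (V_3 - V_2)/390 + (V_3 - 0)/200 = 0
Collecting terms (coefficients in siemens):
  0.0002238·V_1 - 0.00001099·V_2 = 0.005106
  0.002575·V_2 - 0.00001099·V_1 - 0.002564·V_3 = 0
  0.007564·V_3 - 0.002564·V_2 = 0
Solving these 3 simultaneous equations (Gaussian elimination) gives:
  V_1 = 22.83 V, V_2 = 0.1471 V, V_3 = 0.04985 V
Power in each resistor, P = (ΔV)²/R:
  P_R1 = (24 - 22.83)²/4700 = 0.000292 W
  P_R2 = (22.83 - 0.1471)²/91000 = 0.005653 W
  P_R3 = (0.1471 - 0.04985)²/390 = 0.00002423 W
  P_R4 = (0.04985 - 0)²/200 = 0.00001242 W
P_total = P_R1 + P_R2 + P_R3 + P_R4 = 0.005982 W

Final answer: 0.005982 W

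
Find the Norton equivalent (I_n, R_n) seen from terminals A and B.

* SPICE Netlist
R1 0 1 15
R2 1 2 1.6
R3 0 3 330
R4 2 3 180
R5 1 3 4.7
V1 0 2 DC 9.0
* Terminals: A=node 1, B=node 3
Find the Thévenin equivalent first; then I_n = V_th/R_th and R_n = R_th.
Step 1 — V_th is the open-circuit voltage V_A - V_B (nothing connected across the terminals).
Nodal analysis, taking node 2 as the 0 V reference.
Source V1 fixes V_0 = 9 V.
KCL at each unknown node (sum of currents leaving = 0; resistances in Ω):
  Node 1: (V_1 - 9)/15 + (V_1 - 0)/1.6 + (V_1 - V_3)/4.7 = 0
  Node 3: (V_3 - 9)/330 + (V_3 - 0)/180 + (V_3 - V_1)/4.7 = 0
Collecting terms (coefficients in siemens):
  0.9044·V_1 - 0.2128·V_3 = 0.6
  0.2214·V_3 - 0.2128·V_1 = 0.02727
Determinant D = (0.9044)(0.2214) - (-0.2128)(-0.2128) = 0.1549
V_1 = [(0.6)(0.2214) - (-0.2128)(0.02727)]/D = 0.8947 V
V_3 = [(0.9044)(0.02727) - (0.6)(-0.2128)]/D = 0.9832 V
V_th = V_1 - V_3 = 0.8947 - 0.9832 = -0.08851 V
Step 2 — R_th: zero the source — replace V1 by a short circuit (node 2 merges into node 0) — and find the resistance seen between A (node 1) and B (node 3).
Reduce the network between node 1 (A) and node 3 (B) by series/parallel combination:
  Rp1 = R1 ‖ R2 (parallel, both between nodes 0 and 1) = 1/(1/15 + 1/1.6) = 1.446 Ω
  Rp2 = R3 ‖ R4 (parallel, both between nodes 0 and 3) = 1/(1/330 + 1/180) = 116.5 Ω
  Rs1 = Rp1 + Rp2 (series, joined only at node 0) = 1.446 + 116.5 = 117.9 Ω
  Rp3 = R5 ‖ Rs1 (parallel, both between nodes 1 and 3) = 1/(1/4.7 + 1/117.9) = 4.52 Ω
R_th = 4.52 Ω
I_n = V_th/R_th = -0.08851/4.52 = -0.01958 A, and R_n = R_th = 4.52 Ω

Final answer: I_n = -0.01958 A, R_n = 4.52 Ω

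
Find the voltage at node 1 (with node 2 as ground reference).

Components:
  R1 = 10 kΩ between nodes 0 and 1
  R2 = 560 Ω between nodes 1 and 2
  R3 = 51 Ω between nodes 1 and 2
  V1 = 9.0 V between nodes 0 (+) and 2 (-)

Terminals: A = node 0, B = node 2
Nodal analysis, taking node 2 as the 0 V reference.
Source V1 fixes V_0 = 9 V.
KCL at each unknown node (sum of currents leaving = 0; resistances in Ω):
  Node 1: (V_1 - 9)/10000 + (V_1 - 0)/560 + (V_1 - 0)/51 = 0
Collecting terms: 0.02149 × V_1 = 0.0009  =>  V_1 = 0.04187 V
The requested potential is V_1 = 0.04187 V.

Final answer: V_1 = 0.04187 V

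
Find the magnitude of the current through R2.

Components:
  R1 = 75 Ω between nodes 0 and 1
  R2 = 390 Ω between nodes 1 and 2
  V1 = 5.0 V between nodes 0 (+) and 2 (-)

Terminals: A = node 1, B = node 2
Nodal analysis, taking node 2 as the 0 V reference.
Source V1 fixes V_0 = 5 V.
KCL at each unknown node (sum of currents leaving = 0; resistances in Ω):
  Node 1: (V_1 - 5)/75 + (V_1 - 0)/390 = 0
Collecting terms: 0.0159 × V_1 = 0.06667  =>  V_1 = 4.194 V
I_R2 = (V_1 - V_2)/R2 = (4.194 - 0)/390 = 0.01075 A
|I_R2| = 0.01075 A

Final answer: |I_R2| = 0.01075 A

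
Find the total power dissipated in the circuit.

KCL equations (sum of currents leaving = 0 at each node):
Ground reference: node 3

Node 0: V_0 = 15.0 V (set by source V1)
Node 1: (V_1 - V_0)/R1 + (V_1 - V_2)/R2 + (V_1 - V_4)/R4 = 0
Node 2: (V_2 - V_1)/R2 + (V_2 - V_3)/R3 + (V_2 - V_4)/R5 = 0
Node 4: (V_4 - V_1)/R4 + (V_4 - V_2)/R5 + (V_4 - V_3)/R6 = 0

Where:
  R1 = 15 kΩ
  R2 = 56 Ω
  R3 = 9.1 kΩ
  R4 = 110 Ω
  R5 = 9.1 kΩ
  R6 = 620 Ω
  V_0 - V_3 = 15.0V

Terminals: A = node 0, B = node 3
Nodal analysis, taking node 3 as the 0 V reference.
Source V1 fixes V_0 = 15 V.
KCL at each unknown node (sum of currents leaving = 0; resistances in Ω):
  Node 1: (V_1 - 15)/15000 + (V_1 - V_2)/56 + (V_1 - V_4)/110 = 0
  Node 2: (V_2 - V_1)/56 + (V_2 - 0)/9100 + (V_2 - V_4)/9100 = 0
  Node 4: (V_4 - V_1)/110 + (V_4 - V_2)/9100 + (V_4 - 0)/620 = 0
Collecting terms (coefficients in siemens):
  0.02701·V_1 - 0.01786·V_2 - 0.009091·V_4 = 0.001
  0.01808·V_2 - 0.01786·V_1 - 0.0001099·V_4 = 0
  0.01081·V_4 - 0.009091·V_1 - 0.0001099·V_2 = 0
Solving these 3 simultaneous equations (Gaussian elimination) gives:
  V_1 = 0.646 V, V_2 = 0.6415 V, V_4 = 0.5496 V
Power in each resistor, P = (ΔV)²/R:
  P_R1 = (15 - 0.646)²/15000 = 0.01374 W
  P_R2 = (0.646 - 0.6415)²/56 = 0.0000003637 W
  P_R3 = (0.6415 - 0)²/9100 = 0.00004522 W
  P_R4 = (0.646 - 0.5496)²/110 = 0.00008448 W
  P_R5 = (0.6415 - 0.5496)²/9100 = 0.0000009278 W
  P_R6 = (0 - 0.5496)²/620 = 0.0004872 W
P_total = P_R1 + P_R2 + P_R3 + P_R4 + P_R5 + P_R6 = 0.01435 W

Final answer: 0.01435 W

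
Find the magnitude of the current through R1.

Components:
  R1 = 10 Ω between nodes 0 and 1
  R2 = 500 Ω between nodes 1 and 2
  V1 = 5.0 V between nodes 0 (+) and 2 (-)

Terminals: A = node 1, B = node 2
Nodal analysis, taking node 2 as the 0 V reference.
Source V1 fixes V_0 = 5 V.
KCL at each unknown node (sum of currents leaving = 0; resistances in Ω):
  Node 1: (V_1 - 5)/10 + (V_1 - 0)/500 = 0
Collecting terms: 0.102 × V_1 = 0.5  =>  V_1 = 4.902 V
I_R1 = (V_0 - V_1)/R1 = (5 - 4.902)/10 = 0.009804 A
|I_R1| = 0.009804 A

Final answer: |I_R1| = 0.009804 A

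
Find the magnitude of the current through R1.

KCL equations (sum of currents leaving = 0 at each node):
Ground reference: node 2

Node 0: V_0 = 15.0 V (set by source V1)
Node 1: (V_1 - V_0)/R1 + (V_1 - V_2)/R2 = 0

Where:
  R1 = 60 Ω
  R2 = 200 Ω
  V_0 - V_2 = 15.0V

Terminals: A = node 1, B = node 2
Nodal analysis, taking node 2 as the 0 V reference.
Source V1 fixes V_0 = 15 V.
KCL at each unknown node (sum of currents leaving = 0; resistances in Ω):
  Node 1: (V_1 - 15)/60 + (V_1 - 0)/200 = 0
Collecting terms: 0.02167 × V_1 = 0.25  =>  V_1 = 11.54 V
I_R1 = (V_0 - V_1)/R1 = (15 - 11.54)/60 = 0.05769 A
|I_R1| = 0.05769 A

Final answer: |I_R1| = 0.05769 A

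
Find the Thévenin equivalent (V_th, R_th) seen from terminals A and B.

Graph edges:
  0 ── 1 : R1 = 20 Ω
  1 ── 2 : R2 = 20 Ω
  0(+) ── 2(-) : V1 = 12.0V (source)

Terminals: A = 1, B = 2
Step 1 — V_th is the open-circuit voltage V_A - V_B (nothing connected across the terminals).
Nodal analysis, taking node 2 as the 0 V reference.
Source V1 fixes V_0 = 12 V.
KCL at each unknown node (sum of currents leaving = 0; resistances in Ω):
  Node 1: (V_1 - 12)/20 + (V_1 - 0)/20 = 0
Collecting terms: 0.1 × V_1 = 0.6  =>  V_1 = 6 V
V_th = V_1 - V_2 = 6 - 0 = 6 V
Step 2 — R_th: zero the source — replace V1 by a short circuit (node 2 merges into node 0) — and find the resistance seen between A (node 1) and B (node 0).
Reduce the network between node 1 (A) and node 0 (B) by series/parallel combination:
  Rp1 = R1 ‖ R2 (parallel, both between nodes 0 and 1) = 1/(1/20 + 1/20) = 10 Ω
R_th = 10 Ω

Final answer: V_th = 6 V, R_th = 10 Ω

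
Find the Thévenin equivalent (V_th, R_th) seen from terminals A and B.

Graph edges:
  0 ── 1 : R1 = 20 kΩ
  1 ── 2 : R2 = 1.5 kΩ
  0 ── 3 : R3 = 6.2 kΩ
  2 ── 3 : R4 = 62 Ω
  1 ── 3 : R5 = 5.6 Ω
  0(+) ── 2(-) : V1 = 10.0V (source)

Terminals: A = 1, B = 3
Step 1 — V_th is the open-circuit voltage V_A - V_B (nothing connected across the terminals).
Nodal analysis, taking node 2 as the 0 V reference.
Source V1 fixes V_0 = 10 V.
KCL at each unknown node (sum of currents leaving = 0; resistances in Ω):
  Node 1: (V_1 - 10)/20000 + (V_1 - 0)/1500 + (V_1 - V_3)/5.6 = 0
  Node 3: (V_3 - 10)/6200 + (V_3 - 0)/62 + (V_3 - V_1)/5.6 = 0
Collecting terms (coefficients in siemens):
  0.1793·V_1 - 0.1786·V_3 = 0.0005
  0.1949·V_3 - 0.1786·V_1 = 0.001613
Determinant D = (0.1793)(0.1949) - (-0.1786)(-0.1786) = 0.003049
V_1 = [(0.0005)(0.1949) - (-0.1786)(0.001613)]/D = 0.1264 V
V_3 = [(0.1793)(0.001613) - (0.0005)(-0.1786)]/D = 0.1241 V
V_th = V_1 - V_3 = 0.1264 - 0.1241 = 0.002293 V
Step 2 — R_th: zero the source — replace V1 by a short circuit (node 2 merges into node 0) — and find the resistance seen between A (node 1) and B (node 3).
Reduce the network between node 1 (A) and node 3 (B) by series/parallel combination:
  Rp1 = R1 ‖ R2 (parallel, both between nodes 0 and 1) = 1/(1/20000 + 1/1500) = 1395 Ω
  Rp2 = R3 ‖ R4 (parallel, both between nodes 0 and 3) = 1/(1/6200 + 1/62) = 61.39 Ω
  Rs1 = Rp1 + Rp2 (series, joined only at node 0) = 1395 + 61.39 = 1457 Ω
  Rp3 = R5 ‖ Rs1 (parallel, both between nodes 1 and 3) = 1/(1/5.6 + 1/1457) = 5.579 Ω
R_th = 5.579 Ω

Final answer: V_th = 0.002293 V, R_th = 5.579 Ω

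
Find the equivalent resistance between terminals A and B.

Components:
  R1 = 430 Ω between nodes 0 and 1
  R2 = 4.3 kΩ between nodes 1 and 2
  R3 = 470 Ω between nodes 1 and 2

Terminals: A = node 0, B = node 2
Reduce the network between node 0 (A) and node 2 (B) by series/parallel combination:
  Rp1 = R2 ‖ R3 (parallel, both between nodes 1 and 2) = 1/(1/4300 + 1/470) = 423.7 Ω
  Rs1 = R1 + Rp1 (series, joined only at node 1) = 430 + 423.7 = 853.7 Ω
R_eq = 853.7 Ω

Final answer: 853.7 Ω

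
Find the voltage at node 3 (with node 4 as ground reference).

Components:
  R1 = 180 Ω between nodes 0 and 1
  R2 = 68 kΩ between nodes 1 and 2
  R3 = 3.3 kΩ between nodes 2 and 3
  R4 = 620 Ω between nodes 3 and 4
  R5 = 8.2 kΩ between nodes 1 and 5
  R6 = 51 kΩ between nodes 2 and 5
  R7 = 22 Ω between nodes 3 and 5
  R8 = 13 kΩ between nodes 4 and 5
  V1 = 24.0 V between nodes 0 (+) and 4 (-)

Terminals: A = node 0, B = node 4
Nodal analysis, taking node 4 as the 0 V reference.
Source V1 fixes V_0 = 24 V.
KCL at each unknown node (sum of currents leaving = 0; resistances in Ω):
  Node 1: (V_1 - 24)/180 + (V_1 - V_2)/68000 + (V_1 - V_5)/8200 = 0
  Node 2: (V_2 - V_1)/68000 + (V_2 - V_3)/3300 + (V_2 - V_5)/51000 = 0
  Node 3: (V_3 - V_2)/3300 + (V_3 - 0)/620 + (V_3 - V_5)/22 = 0
  Node 5: (V_5 - V_1)/8200 + (V_5 - V_2)/51000 + (V_5 - V_3)/22 + (V_5 - 0)/13000 = 0
Collecting terms (coefficients in siemens):
  0.005692·V_1 - 0.00001471·V_2 - 0.000122·V_5 = 0.1333
  0.0003373·V_2 - 0.00001471·V_1 - 0.000303·V_3 - 0.00001961·V_5 = 0
  0.04737·V_3 - 0.000303·V_2 - 0.04545·V_5 = 0
  0.04567·V_5 - 0.000122·V_1 - 0.00001961·V_2 - 0.04545·V_3 = 0
Solving these 4 simultaneous equations (Gaussian elimination) gives:
  V_1 = 23.47 V, V_2 = 2.693 V, V_3 = 1.742 V, V_5 = 1.798 V
The requested potential is V_3 = 1.742 V.

Final answer: V_3 = 1.742 V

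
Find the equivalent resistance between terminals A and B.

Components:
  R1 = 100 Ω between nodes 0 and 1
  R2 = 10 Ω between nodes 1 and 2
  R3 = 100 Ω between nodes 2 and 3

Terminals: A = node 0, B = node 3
Reduce the network between node 0 (A) and node 3 (B) by series/parallel combination:
  Rs1 = R1 + R2 (series, joined only at node 1) = 100 + 10 = 110 Ω
  Rs2 = R3 + Rs1 (series, joined only at node 2) = 100 + 110 = 210 Ω
R_eq = 210 Ω

Final answer: 210 Ω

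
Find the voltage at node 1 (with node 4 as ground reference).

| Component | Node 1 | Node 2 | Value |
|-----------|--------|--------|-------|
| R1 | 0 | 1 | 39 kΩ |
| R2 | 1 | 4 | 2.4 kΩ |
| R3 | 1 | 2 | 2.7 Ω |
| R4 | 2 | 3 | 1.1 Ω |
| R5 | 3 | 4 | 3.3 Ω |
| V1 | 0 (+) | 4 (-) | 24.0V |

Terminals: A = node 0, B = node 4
Nodal analysis, taking node 4 as the 0 V reference.
Source V1 fixes V_0 = 24 V.
KCL at each unknown node (sum of currents leaving = 0; resistances in Ω):
  Node 1: (V_1 - 24)/39000 + (V_1 - 0)/2400 + (V_1 - V_2)/2.7 = 0
  Node 2: (V_2 - V_1)/2.7 + (V_2 - V_3)/1.1 = 0
  Node 3: (V_3 - V_2)/1.1 + (V_3 - 0)/3.3 = 0
Collecting terms (coefficients in siemens):
  0.3708·V_1 - 0.3704·V_2 = 0.0006154
  1.279·V_2 - 0.3704·V_1 - 0.9091·V_3 = 0
  1.212·V_3 - 0.9091·V_2 = 0
Solving these 3 simultaneous equations (Gaussian elimination) gives:
  V_1 = 0.004356 V, V_2 = 0.002699 V, V_3 = 0.002024 V
The requested potential is V_1 = 0.004356 V.

Final answer: V_1 = 0.004356 V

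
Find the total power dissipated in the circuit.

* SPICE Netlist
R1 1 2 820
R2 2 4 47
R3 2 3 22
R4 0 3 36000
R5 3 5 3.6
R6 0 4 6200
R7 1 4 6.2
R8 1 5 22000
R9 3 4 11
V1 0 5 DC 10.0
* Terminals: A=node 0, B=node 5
Nodal analysis, taking node 5 as the 0 V reference.
Source V1 fixes V_0 = 10 V.
KCL at each unknown node (sum of currents leaving = 0; resistances in Ω):
  Node 1: (V_1 - V_2)/820 + (V_1 - V_4)/6.2 + (V_1 - 0)/22000 = 0
  Node 2: (V_2 - V_1)/820 + (V_2 - V_4)/47 + (V_2 - V_3)/22 = 0
  Node 3: (V_3 - V_2)/22 + (V_3 - 10)/36000 + (V_3 - 0)/3.6 + (V_3 - V_4)/11 = 0
  Node 4: (V_4 - V_2)/47 + (V_4 - 10)/6200 + (V_4 - V_1)/6.2 + (V_4 - V_3)/11 = 0
Collecting terms (coefficients in siemens):
  0.1626·V_1 - 0.00122·V_2 - 0.1613·V_4 = 0
  0.06795·V_2 - 0.00122·V_1 - 0.04545·V_3 - 0.02128·V_4 = 0
  0.4142·V_3 - 0.04545·V_2 - 0.09091·V_4 = 0.0002778
  0.2736·V_4 - 0.1613·V_1 - 0.02128·V_2 - 0.09091·V_3 = 0.001613
Solving these 4 simultaneous equations (Gaussian elimination) gives:
  V_1 = 0.02189 V, V_2 = 0.01181 V, V_3 = 0.006789 V, V_4 = 0.02197 V
Power in each resistor, P = (ΔV)²/R:
  P_R1 = (0.02189 - 0.01181)²/820 = 0.0000001238 W
  P_R2 = (0.01181 - 0.02197)²/47 = 0.000002195 W
  P_R3 = (0.01181 - 0.006789)²/22 = 0.000001147 W
  P_R4 = (10 - 0.006789)²/36000 = 0.002774 W
  P_R5 = (0.006789 - 0)²/3.6 = 0.0000128 W
  P_R6 = (10 - 0.02197)²/6200 = 0.01606 W
  P_R7 = (0.02189 - 0.02197)²/6.2 = 0.000000001093 W
  P_R8 = (0.02189 - 0)²/22000 = 0.00000002177 W
  P_R9 = (0.006789 - 0.02197)²/11 = 0.00002095 W
P_total = P_R1 + P_R2 + P_R3 + P_R4 + P_R5 + P_R6 + P_R7 + P_R8 + P_R9 = 0.01887 W

Final answer: 0.01887 W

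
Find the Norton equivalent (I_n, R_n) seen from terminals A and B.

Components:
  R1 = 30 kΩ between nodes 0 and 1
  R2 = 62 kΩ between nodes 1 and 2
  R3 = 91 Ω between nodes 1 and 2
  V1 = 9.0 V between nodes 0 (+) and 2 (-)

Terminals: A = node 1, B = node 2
Find the Thévenin equivalent first; then I_n = V_th/R_th and R_n = R_th.
Step 1 — V_th is the open-circuit voltage V_A - V_B (nothing connected across the terminals).
Nodal analysis, taking node 2 as the 0 V reference.
Source V1 fixes V_0 = 9 V.
KCL at each unknown node (sum of currents leaving = 0; resistances in Ω):
  Node 1: (V_1 - 9)/30000 + (V_1 - 0)/62000 + (V_1 - 0)/91 = 0
Collecting terms: 0.01104 × V_1 = 0.0003  =>  V_1 = 0.02718 V
V_th = V_1 - V_2 = 0.02718 - 0 = 0.02718 V
Step 2 — R_th: zero the source — replace V1 by a short circuit (node 2 merges into node 0) — and find the resistance seen between A (node 1) and B (node 0).
Reduce the network between node 1 (A) and node 0 (B) by series/parallel combination:
  Rp1 = R1 ‖ R2 ‖ R3 (parallel, all between nodes 0 and 1) = 1/(1/30000 + 1/62000 + 1/91) = 90.59 Ω
R_th = 90.59 Ω
I_n = V_th/R_th = 0.02718/90.59 = 0.0003 A, and R_n = R_th = 90.59 Ω

Final answer: I_n = 0.0003 A, R_n = 90.59 Ω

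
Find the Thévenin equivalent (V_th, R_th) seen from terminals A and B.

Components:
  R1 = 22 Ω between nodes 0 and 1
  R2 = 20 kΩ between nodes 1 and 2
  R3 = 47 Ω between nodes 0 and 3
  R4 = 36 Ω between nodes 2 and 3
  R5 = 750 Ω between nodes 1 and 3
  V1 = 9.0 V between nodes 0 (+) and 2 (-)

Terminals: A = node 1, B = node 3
Step 1 — V_th is the open-circuit voltage V_A - V_B (nothing connected across the terminals).
Nodal analysis, taking node 2 as the 0 V reference.
Source V1 fixes V_0 = 9 V.
KCL at each unknown node (sum of currents leaving = 0; resistances in Ω):
  Node 1: (V_1 - 9)/22 + (V_1 - 0)/20000 + (V_1 - V_3)/750 = 0
  Node 3: (V_3 - 9)/47 + (V_3 - 0)/36 + (V_3 - V_1)/750 = 0
Collecting terms (coefficients in siemens):
  0.04684·V_1 - 0.001333·V_3 = 0.4091
  0.05039·V_3 - 0.001333·V_1 = 0.1915
Determinant D = (0.04684)(0.05039) - (-0.001333)(-0.001333) = 0.002358
V_1 = [(0.4091)(0.05039) - (-0.001333)(0.1915)]/D = 8.849 V
V_3 = [(0.04684)(0.1915) - (0.4091)(-0.001333)]/D = 4.034 V
V_th = V_1 - V_3 = 8.849 - 4.034 = 4.815 V
Step 2 — R_th: zero the source — replace V1 by a short circuit (node 2 merges into node 0) — and find the resistance seen between A (node 1) and B (node 3).
Reduce the network between node 1 (A) and node 3 (B) by series/parallel combination:
  Rp1 = R1 ‖ R2 (parallel, both between nodes 0 and 1) = 1/(1/22 + 1/20000) = 21.98 Ω
  Rp2 = R3 ‖ R4 (parallel, both between nodes 0 and 3) = 1/(1/47 + 1/36) = 20.39 Ω
  Rs1 = Rp1 + Rp2 (series, joined only at node 0) = 21.98 + 20.39 = 42.36 Ω
  Rp3 = R5 ‖ Rs1 (parallel, both between nodes 1 and 3) = 1/(1/750 + 1/42.36) = 40.1 Ω
R_th = 40.1 Ω

Final answer: V_th = 4.815 V, R_th = 40.1 Ω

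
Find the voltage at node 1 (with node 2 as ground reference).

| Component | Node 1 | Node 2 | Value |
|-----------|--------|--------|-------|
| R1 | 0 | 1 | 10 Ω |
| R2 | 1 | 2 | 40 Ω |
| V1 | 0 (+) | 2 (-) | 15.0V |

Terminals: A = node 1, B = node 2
Nodal analysis, taking node 2 as the 0 V reference.
Source V1 fixes V_0 = 15 V.
KCL at each unknown node (sum of currents leaving = 0; resistances in Ω):
  Node 1: (V_1 - 15)/10 + (V_1 - 0)/40 = 0
Collecting terms: 0.125 × V_1 = 1.5  =>  V_1 = 12 V
The requested potential is V_1 = 12 V.

Final answer: V_1 = 12 V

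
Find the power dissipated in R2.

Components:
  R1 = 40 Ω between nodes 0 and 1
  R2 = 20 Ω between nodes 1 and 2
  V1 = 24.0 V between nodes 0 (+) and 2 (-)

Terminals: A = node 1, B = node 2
Nodal analysis, taking node 2 as the 0 V reference.
Source V1 fixes V_0 = 24 V.
KCL at each unknown node (sum of currents leaving = 0; resistances in Ω):
  Node 1: (V_1 - 24)/40 + (V_1 - 0)/20 = 0
Collecting terms: 0.075 × V_1 = 0.6  =>  V_1 = 8 V
I_R2 = (V_1 - V_2)/R2 = (8 - 0)/20 = 0.4 A
P_R2 = I_R2² × R2 = (0.4)² × 20 = 3.2 W

Final answer: 3.2 W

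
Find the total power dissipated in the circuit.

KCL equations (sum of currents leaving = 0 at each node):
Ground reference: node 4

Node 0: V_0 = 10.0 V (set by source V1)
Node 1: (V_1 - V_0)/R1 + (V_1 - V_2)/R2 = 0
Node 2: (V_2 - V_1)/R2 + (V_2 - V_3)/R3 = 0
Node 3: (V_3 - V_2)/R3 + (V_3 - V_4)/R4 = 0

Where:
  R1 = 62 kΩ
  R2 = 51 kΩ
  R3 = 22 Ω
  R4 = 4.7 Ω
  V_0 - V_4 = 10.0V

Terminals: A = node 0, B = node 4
Nodal analysis, taking node 4 as the 0 V reference.
Source V1 fixes V_0 = 10 V.
KCL at each unknown node (sum of currents leaving = 0; resistances in Ω):
  Node 1: (V_1 - 10)/62000 + (V_1 - V_2)/51000 = 0
  Node 2: (V_2 - V_1)/51000 + (V_2 - V_3)/22 = 0
  Node 3: (V_3 - V_2)/22 + (V_3 - 0)/4.7 = 0
Collecting terms (coefficients in siemens):
  0.00003574·V_1 - 0.00001961·V_2 = 0.0001613
  0.04547·V_2 - 0.00001961·V_1 - 0.04545·V_3 = 0
  0.2582·V_3 - 0.04545·V_2 = 0
Solving these 3 simultaneous equations (Gaussian elimination) gives:
  V_1 = 4.515 V, V_2 = 0.002362 V, V_3 = 0.0004158 V
Power in each resistor, P = (ΔV)²/R:
  P_R1 = (10 - 4.515)²/62000 = 0.0004853 W
  P_R2 = (4.515 - 0.002362)²/51000 = 0.0003992 W
  P_R3 = (0.002362 - 0.0004158)²/22 = 0.0000001722 W
  P_R4 = (0.0004158 - 0)²/4.7 = 0.00000003679 W
P_total = P_R1 + P_R2 + P_R3 + P_R4 = 0.0008847 W

Final answer: 0.0008847 W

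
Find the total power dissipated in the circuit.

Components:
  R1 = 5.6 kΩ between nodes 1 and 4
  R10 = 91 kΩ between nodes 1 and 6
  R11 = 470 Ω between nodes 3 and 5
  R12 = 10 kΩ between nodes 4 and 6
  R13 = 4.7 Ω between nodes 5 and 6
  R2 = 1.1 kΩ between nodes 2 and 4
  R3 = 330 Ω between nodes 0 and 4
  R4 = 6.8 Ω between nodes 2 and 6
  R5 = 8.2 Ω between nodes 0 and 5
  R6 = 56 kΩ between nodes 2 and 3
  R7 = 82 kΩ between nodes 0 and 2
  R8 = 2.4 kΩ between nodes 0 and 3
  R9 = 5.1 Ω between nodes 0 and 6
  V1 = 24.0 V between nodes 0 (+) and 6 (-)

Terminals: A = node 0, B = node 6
Nodal analysis, taking node 6 as the 0 V reference.
Source V1 fixes V_0 = 24 V.
KCL at each unknown node (sum of currents leaving = 0; resistances in Ω):
  Node 1: (V_1 - V_4)/5600 + (V_1 - 0)/91000 = 0
  Node 2: (V_2 - V_4)/1100 + (V_2 - 0)/6.8 + (V_2 - V_3)/56000 + (V_2 - 24)/82000 = 0
  Node 3: (V_3 - V_2)/56000 + (V_3 - 24)/2400 + (V_3 - V_5)/470 = 0
  Node 4: (V_4 - V_1)/5600 + (V_4 - V_2)/1100 + (V_4 - 24)/330 + (V_4 - 0)/10000 = 0
  Node 5: (V_5 - 24)/8.2 + (V_5 - V_3)/470 + (V_5 - 0)/4.7 = 0
Collecting terms (coefficients in siemens):
  0.0001896·V_1 - 0.0001786·V_4 = 0
  0.148·V_2 - 0.00001786·V_3 - 0.0009091·V_4 = 0.0002927
  0.002562·V_3 - 0.00001786·V_2 - 0.002128·V_5 = 0.01
  0.004218·V_4 - 0.0001786·V_1 - 0.0009091·V_2 = 0.07273
  0.3368·V_5 - 0.002128·V_3 = 2.927
Solving these 5 simultaneous equations (Gaussian elimination) gives:
  V_1 = 16.94 V, V_2 = 0.1138 V, V_3 = 11.18 V, V_4 = 17.98 V
  V_5 = 8.76 V
Power in each resistor, P = (ΔV)²/R:
  P_R1 = (16.94 - 17.98)²/5600 = 0.0001941 W
  P_R2 = (0.1138 - 17.98)²/1100 = 0.2903 W
  P_R3 = (24 - 17.98)²/330 = 0.1097 W
  P_R4 = (0.1138 - 0)²/6.8 = 0.001904 W
  P_R5 = (24 - 8.76)²/8.2 = 28.33 W
  P_R6 = (0.1138 - 11.18)²/56000 = 0.002186 W
  P_R7 = (24 - 0.1138)²/82000 = 0.006958 W
  P_R8 = (24 - 11.18)²/2400 = 0.0685 W
  P_R9 = (24 - 0)²/5.1 = 112.9 W
  P_R10 = (16.94 - 0)²/91000 = 0.003154 W
  P_R11 = (11.18 - 8.76)²/470 = 0.01244 W
  P_R12 = (17.98 - 0)²/10000 = 0.03234 W
  P_R13 = (8.76 - 0)²/4.7 = 16.33 W
P_total = P_R1 + P_R2 + P_R3 + P_R4 + P_R5 + P_R6 + P_R7 + P_R8 + P_R9 + P_R10 + P_R11 + P_R12 + P_R13 = 158.1 W

Final answer: 158.1 W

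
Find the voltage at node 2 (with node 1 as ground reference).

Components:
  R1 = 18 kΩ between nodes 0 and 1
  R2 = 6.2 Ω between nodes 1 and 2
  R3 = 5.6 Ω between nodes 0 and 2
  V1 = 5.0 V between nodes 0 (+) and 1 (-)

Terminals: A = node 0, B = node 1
Nodal analysis, taking node 1 as the 0 V reference.
Source V1 fixes V_0 = 5 V.
KCL at each unknown node (sum of currents leaving = 0; resistances in Ω):
  Node 2: (V_2 - 0)/6.2 + (V_2 - 5)/5.6 = 0
Collecting terms: 0.3399 × V_2 = 0.8929  =>  V_2 = 2.627 V
The requested potential is V_2 = 2.627 V.

Final answer: V_2 = 2.627 V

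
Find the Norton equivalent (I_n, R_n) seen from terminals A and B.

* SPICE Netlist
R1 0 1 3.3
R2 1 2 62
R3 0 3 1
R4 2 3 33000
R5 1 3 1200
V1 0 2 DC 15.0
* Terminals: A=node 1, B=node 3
Find the Thévenin equivalent first; then I_n = V_th/R_th and R_n = R_th.
Step 1 — V_th is the open-circuit voltage V_A - V_B (nothing connected across the terminals).
Nodal analysis, taking node 2 as the 0 V reference.
Source V1 fixes V_0 = 15 V.
KCL at each unknown node (sum of currents leaving = 0; resistances in Ω):
  Node 1: (V_1 - 15)/3.3 + (V_1 - 0)/62 + (V_1 - V_3)/1200 = 0
  Node 3: (V_3 - 15)/1 + (V_3 - 0)/33000 + (V_3 - V_1)/1200 = 0
Collecting terms (coefficients in siemens):
  0.32·V_1 - 0.0008333·V_3 = 4.545
  1.001·V_3 - 0.0008333·V_1 = 15
Determinant D = (0.32)(1.001) - (-0.0008333)(-0.0008333) = 0.3203
V_1 = [(4.545)(1.001) - (-0.0008333)(15)]/D = 14.24 V
V_3 = [(0.32)(15) - (4.545)(-0.0008333)]/D = 15 V
V_th = V_1 - V_3 = 14.24 - 15 = -0.755 V
Step 2 — R_th: zero the source — replace V1 by a short circuit (node 2 merges into node 0) — and find the resistance seen between A (node 1) and B (node 3).
Reduce the network between node 1 (A) and node 3 (B) by series/parallel combination:
  Rp1 = R1 ‖ R2 (parallel, both between nodes 0 and 1) = 1/(1/3.3 + 1/62) = 3.133 Ω
  Rp2 = R3 ‖ R4 (parallel, both between nodes 0 and 3) = 1/(1/1 + 1/33000) = 1 Ω
  Rs1 = Rp1 + Rp2 (series, joined only at node 0) = 3.133 + 1 = 4.133 Ω
  Rp3 = R5 ‖ Rs1 (parallel, both between nodes 1 and 3) = 1/(1/1200 + 1/4.133) = 4.119 Ω
R_th = 4.119 Ω
I_n = V_th/R_th = -0.755/4.119 = -0.1833 A, and R_n = R_th = 4.119 Ω

Final answer: I_n = -0.1833 A, R_n = 4.119 Ω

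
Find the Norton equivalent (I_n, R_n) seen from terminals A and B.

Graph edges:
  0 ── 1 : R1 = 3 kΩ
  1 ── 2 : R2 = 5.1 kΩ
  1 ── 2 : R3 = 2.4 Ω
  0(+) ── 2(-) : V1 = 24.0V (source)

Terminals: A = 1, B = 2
Find the Thévenin equivalent first; then I_n = V_th/R_th and R_n = R_th.
Step 1 — V_th is the open-circuit voltage V_A - V_B (nothing connected across the terminals).
Nodal analysis, taking node 2 as the 0 V reference.
Source V1 fixes V_0 = 24 V.
KCL at each unknown node (sum of currents leaving = 0; resistances in Ω):
  Node 1: (V_1 - 24)/3000 + (V_1 - 0)/5100 + (V_1 - 0)/2.4 = 0
Collecting terms: 0.4172 × V_1 = 0.008  =>  V_1 = 0.01918 V
V_th = V_1 - V_2 = 0.01918 - 0 = 0.01918 V
Step 2 — R_th: zero the source — replace V1 by a short circuit (node 2 merges into node 0) — and find the resistance seen between A (node 1) and B (node 0).
Reduce the network between node 1 (A) and node 0 (B) by series/parallel combination:
  Rp1 = R1 ‖ R2 ‖ R3 (parallel, all between nodes 0 and 1) = 1/(1/3000 + 1/5100 + 1/2.4) = 2.397 Ω
R_th = 2.397 Ω
I_n = V_th/R_th = 0.01918/2.397 = 0.008 A, and R_n = R_th = 2.397 Ω

Final answer: I_n = 0.008 A, R_n = 2.397 Ω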